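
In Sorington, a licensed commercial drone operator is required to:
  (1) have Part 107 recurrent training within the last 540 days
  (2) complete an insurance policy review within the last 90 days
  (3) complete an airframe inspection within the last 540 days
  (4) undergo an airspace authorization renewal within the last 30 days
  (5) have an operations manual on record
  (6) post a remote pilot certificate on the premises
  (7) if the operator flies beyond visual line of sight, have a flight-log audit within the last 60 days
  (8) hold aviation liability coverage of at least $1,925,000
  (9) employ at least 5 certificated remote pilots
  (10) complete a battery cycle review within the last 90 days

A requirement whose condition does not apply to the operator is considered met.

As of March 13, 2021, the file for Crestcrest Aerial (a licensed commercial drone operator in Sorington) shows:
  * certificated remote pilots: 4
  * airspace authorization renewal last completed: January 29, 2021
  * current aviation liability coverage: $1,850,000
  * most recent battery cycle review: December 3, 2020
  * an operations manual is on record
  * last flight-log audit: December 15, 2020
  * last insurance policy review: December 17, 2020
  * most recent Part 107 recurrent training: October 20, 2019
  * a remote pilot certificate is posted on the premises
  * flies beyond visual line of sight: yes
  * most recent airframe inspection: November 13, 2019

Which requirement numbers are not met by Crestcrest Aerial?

1. Part 107 recurrent training 510 days ago vs limit 540 → met
2. insurance policy review 86 days ago vs limit 90 → met
3. airframe inspection 486 days ago vs limit 540 → met
4. airspace authorization renewal 43 days ago vs limit 30 → not met
5. operations manual present → met
6. remote pilot certificate present → met
7. condition 'flies beyond visual line of sight' holds; flight-log audit 88 days ago vs limit 60 → not met
8. aviation liability coverage $1,850,000 < $1,925,000 → not met
9. certificated remote pilots 4 < 5 → not met
10. battery cycle review 100 days ago vs limit 90 → not met
Not met: 4, 7, 8, 9, 10

4, 7, 8, 9, 10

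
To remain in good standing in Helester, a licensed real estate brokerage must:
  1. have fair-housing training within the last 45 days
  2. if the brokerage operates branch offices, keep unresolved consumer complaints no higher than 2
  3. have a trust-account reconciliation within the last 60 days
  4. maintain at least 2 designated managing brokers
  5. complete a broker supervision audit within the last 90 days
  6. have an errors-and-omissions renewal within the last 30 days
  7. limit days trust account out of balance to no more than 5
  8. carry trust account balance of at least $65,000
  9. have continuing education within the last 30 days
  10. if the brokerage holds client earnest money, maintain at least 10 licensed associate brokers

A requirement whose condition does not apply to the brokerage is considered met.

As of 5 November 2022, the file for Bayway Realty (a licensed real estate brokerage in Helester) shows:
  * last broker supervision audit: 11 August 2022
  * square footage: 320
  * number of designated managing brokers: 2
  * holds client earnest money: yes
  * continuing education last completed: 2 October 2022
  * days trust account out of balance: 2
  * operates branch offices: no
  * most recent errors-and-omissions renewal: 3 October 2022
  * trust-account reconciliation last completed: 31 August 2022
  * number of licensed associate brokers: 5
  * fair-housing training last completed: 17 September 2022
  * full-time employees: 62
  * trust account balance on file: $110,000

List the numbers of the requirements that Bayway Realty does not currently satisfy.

1, 3, 6, 9, 10

1. fair-housing training 49 days ago vs limit 45 → not met
2. condition 'operates branch offices' does not hold → requirement n/a → met
3. trust-account reconciliation 66 days ago vs limit 60 → not met
4. designated managing brokers 2 ≥ 2 → met
5. broker supervision audit 86 days ago vs limit 90 → met
6. errors-and-omissions renewal 33 days ago vs limit 30 → not met
7. days trust account out of balance 2 ≤ 5 → met
8. trust account balance $110,000 ≥ $65,000 → met
9. continuing education 34 days ago vs limit 30 → not met
10. condition 'holds client earnest money' holds; licensed associate brokers 5 < 10 → not met
Not met: 1, 3, 6, 9, 10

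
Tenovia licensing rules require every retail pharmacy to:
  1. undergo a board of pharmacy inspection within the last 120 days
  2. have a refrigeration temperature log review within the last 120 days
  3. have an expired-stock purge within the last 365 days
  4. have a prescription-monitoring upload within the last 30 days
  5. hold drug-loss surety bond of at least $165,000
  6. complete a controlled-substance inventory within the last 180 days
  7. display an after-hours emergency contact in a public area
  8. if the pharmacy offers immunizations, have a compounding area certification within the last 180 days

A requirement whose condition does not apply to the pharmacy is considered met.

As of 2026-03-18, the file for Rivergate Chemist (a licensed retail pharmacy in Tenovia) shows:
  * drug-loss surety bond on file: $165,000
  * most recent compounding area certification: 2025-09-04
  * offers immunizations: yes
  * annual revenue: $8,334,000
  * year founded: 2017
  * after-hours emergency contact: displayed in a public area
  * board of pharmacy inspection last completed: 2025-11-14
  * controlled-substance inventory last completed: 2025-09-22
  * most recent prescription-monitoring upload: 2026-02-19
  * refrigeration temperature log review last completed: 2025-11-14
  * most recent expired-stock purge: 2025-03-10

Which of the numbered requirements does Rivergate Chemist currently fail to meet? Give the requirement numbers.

1. board of pharmacy inspection 124 days ago vs limit 120 → not met
2. refrigeration temperature log review 124 days ago vs limit 120 → not met
3. expired-stock purge 373 days ago vs limit 365 → not met
4. prescription-monitoring upload 27 days ago vs limit 30 → met
5. drug-loss surety bond $165,000 ≥ $165,000 → met
6. controlled-substance inventory 177 days ago vs limit 180 → met
7. after-hours emergency contact present → met
8. condition 'offers immunizations' holds; compounding area certification 195 days ago vs limit 180 → not met
Not met: 1, 2, 3, 8

1, 2, 3, 8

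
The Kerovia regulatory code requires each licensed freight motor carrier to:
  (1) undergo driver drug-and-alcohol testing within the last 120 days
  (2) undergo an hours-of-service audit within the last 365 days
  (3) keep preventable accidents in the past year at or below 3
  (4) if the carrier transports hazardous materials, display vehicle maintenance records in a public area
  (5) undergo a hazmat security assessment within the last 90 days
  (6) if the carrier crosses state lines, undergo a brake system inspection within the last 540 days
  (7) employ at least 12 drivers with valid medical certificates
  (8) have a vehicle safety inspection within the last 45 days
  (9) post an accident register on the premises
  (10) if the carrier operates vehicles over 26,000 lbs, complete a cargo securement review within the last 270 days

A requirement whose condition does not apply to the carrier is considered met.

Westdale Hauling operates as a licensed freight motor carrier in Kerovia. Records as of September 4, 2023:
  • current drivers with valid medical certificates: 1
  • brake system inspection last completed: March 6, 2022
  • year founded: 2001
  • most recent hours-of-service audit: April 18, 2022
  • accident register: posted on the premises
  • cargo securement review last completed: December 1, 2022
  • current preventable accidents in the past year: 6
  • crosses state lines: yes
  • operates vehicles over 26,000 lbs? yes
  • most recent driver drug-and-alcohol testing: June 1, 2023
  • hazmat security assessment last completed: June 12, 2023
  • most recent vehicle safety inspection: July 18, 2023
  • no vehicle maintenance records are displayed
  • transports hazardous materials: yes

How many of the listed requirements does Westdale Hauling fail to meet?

1. driver drug-and-alcohol testing 95 days ago vs limit 120 → met
2. hours-of-service audit 504 days ago vs limit 365 → not met
3. preventable accidents in the past year 6 > 3 → not met
4. condition 'transports hazardous materials' holds; vehicle maintenance records absent → not met
5. hazmat security assessment 84 days ago vs limit 90 → met
6. condition 'crosses state lines' holds; brake system inspection 547 days ago vs limit 540 → not met
7. drivers with valid medical certificates 1 < 12 → not met
8. vehicle safety inspection 48 days ago vs limit 45 → not met
9. accident register present → met
10. condition 'operates vehicles over 26,000 lbs' holds; cargo securement review 277 days ago vs limit 270 → not met
Not met: 7 of 10

7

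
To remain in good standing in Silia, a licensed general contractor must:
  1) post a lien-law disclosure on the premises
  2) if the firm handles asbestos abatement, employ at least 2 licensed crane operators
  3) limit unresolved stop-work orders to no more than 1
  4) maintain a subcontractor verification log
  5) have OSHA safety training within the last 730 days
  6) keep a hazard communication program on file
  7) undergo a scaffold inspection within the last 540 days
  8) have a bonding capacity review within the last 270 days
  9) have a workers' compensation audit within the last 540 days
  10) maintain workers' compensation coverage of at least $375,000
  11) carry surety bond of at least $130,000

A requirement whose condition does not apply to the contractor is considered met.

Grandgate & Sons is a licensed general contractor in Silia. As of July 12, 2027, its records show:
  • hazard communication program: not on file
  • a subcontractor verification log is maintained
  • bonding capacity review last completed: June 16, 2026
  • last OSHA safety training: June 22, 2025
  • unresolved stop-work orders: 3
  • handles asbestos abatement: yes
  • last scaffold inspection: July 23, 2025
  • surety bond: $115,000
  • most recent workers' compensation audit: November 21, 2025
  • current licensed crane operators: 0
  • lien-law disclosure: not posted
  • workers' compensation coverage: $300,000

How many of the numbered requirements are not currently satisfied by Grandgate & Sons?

1. lien-law disclosure absent → not met
2. condition 'handles asbestos abatement' holds; licensed crane operators 0 < 2 → not met
3. unresolved stop-work orders 3 > 1 → not met
4. subcontractor verification log present → met
5. OSHA safety training 750 days ago vs limit 730 → not met
6. hazard communication program absent → not met
7. scaffold inspection 719 days ago vs limit 540 → not met
8. bonding capacity review 391 days ago vs limit 270 → not met
9. workers' compensation audit 598 days ago vs limit 540 → not met
10. workers' compensation coverage $300,000 < $375,000 → not met
11. surety bond $115,000 < $130,000 → not met
Not met: 10 of 11

10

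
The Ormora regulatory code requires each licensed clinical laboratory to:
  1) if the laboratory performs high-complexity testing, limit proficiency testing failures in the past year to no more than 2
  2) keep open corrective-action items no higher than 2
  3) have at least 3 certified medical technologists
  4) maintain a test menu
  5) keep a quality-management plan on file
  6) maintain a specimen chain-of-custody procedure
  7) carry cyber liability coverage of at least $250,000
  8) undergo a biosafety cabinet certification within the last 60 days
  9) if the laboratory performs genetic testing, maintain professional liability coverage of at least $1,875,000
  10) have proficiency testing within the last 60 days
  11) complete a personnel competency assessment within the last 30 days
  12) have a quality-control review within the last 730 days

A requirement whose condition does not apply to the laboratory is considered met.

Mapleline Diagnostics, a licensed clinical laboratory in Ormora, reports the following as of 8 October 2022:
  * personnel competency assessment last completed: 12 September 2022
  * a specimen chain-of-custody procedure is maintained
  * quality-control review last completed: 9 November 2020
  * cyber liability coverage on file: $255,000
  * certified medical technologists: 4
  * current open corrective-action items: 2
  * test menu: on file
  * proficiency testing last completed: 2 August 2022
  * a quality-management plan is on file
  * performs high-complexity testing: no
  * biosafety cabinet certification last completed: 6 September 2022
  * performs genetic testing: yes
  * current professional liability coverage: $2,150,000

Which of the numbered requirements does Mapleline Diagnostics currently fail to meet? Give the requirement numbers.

10

1. condition 'performs high-complexity testing' does not hold → requirement n/a → met
2. open corrective-action items 2 ≤ 2 → met
3. certified medical technologists 4 ≥ 3 → met
4. test menu present → met
5. quality-management plan present → met
6. specimen chain-of-custody procedure present → met
7. cyber liability coverage $255,000 ≥ $250,000 → met
8. biosafety cabinet certification 32 days ago vs limit 60 → met
9. condition 'performs genetic testing' holds; professional liability coverage $2,150,000 ≥ $1,875,000 → met
10. proficiency testing 67 days ago vs limit 60 → not met
11. personnel competency assessment 26 days ago vs limit 30 → met
12. quality-control review 698 days ago vs limit 730 → met
Not met: 10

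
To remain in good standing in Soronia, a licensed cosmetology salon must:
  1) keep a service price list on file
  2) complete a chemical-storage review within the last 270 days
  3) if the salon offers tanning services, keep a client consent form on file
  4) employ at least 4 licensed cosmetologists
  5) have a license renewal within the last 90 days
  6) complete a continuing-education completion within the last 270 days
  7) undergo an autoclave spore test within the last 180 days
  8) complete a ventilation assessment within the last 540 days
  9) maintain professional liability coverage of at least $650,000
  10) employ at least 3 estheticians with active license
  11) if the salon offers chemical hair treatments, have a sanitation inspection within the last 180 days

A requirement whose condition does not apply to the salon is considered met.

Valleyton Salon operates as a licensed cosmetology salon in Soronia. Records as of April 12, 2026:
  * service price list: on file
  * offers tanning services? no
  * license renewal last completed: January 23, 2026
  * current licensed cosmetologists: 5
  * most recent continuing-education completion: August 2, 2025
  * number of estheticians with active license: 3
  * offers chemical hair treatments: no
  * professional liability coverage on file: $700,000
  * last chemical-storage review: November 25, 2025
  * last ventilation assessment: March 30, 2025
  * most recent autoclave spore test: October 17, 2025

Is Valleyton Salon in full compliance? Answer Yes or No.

Yes

1. service price list present → met
2. chemical-storage review 138 days ago vs limit 270 → met
3. condition 'offers tanning services' does not hold → requirement n/a → met
4. licensed cosmetologists 5 ≥ 4 → met
5. license renewal 79 days ago vs limit 90 → met
6. continuing-education completion 253 days ago vs limit 270 → met
7. autoclave spore test 177 days ago vs limit 180 → met
8. ventilation assessment 378 days ago vs limit 540 → met
9. professional liability coverage $700,000 ≥ $650,000 → met
10. estheticians with active license 3 ≥ 3 → met
11. condition 'offers chemical hair treatments' does not hold → requirement n/a → met
All met.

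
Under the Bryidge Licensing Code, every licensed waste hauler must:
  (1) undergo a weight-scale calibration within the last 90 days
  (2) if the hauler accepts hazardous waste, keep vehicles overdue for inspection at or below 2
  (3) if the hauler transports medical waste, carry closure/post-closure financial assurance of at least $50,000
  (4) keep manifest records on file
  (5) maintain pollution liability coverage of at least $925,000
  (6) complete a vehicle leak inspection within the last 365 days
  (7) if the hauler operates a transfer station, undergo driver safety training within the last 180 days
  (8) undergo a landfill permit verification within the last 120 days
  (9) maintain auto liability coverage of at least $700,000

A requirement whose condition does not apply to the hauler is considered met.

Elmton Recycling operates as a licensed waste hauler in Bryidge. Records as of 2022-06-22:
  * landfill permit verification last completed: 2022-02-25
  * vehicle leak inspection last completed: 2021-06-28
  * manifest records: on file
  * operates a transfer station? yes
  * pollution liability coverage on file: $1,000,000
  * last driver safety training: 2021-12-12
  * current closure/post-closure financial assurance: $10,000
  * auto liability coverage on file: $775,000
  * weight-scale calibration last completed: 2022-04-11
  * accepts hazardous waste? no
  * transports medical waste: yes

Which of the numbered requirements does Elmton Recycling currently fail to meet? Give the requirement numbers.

1. weight-scale calibration 72 days ago vs limit 90 → met
2. condition 'accepts hazardous waste' does not hold → requirement n/a → met
3. condition 'transports medical waste' holds; closure/post-closure financial assurance $10,000 < $50,000 → not met
4. manifest records present → met
5. pollution liability coverage $1,000,000 ≥ $925,000 → met
6. vehicle leak inspection 359 days ago vs limit 365 → met
7. condition 'operates a transfer station' holds; driver safety training 192 days ago vs limit 180 → not met
8. landfill permit verification 117 days ago vs limit 120 → met
9. auto liability coverage $775,000 ≥ $700,000 → met
Not met: 3, 7

3, 7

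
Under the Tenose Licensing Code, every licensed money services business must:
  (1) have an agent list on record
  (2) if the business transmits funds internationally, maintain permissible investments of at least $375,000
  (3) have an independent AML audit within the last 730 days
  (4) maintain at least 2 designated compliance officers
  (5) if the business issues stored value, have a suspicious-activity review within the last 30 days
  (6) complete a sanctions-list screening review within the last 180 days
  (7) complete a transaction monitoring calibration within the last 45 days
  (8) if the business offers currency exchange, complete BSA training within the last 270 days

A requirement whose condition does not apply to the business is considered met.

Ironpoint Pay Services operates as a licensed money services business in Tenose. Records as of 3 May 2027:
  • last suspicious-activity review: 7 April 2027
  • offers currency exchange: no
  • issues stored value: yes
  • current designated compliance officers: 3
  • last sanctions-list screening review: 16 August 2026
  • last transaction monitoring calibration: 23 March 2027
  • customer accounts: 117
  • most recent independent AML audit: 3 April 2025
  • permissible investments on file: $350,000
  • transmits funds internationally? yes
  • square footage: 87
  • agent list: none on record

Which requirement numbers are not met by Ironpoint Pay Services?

1, 2, 3, 6

1. agent list absent → not met
2. condition 'transmits funds internationally' holds; permissible investments $350,000 < $375,000 → not met
3. independent AML audit 760 days ago vs limit 730 → not met
4. designated compliance officers 3 ≥ 2 → met
5. condition 'issues stored value' holds; suspicious-activity review 26 days ago vs limit 30 → met
6. sanctions-list screening review 260 days ago vs limit 180 → not met
7. transaction monitoring calibration 41 days ago vs limit 45 → met
8. condition 'offers currency exchange' does not hold → requirement n/a → met
Not met: 1, 2, 3, 6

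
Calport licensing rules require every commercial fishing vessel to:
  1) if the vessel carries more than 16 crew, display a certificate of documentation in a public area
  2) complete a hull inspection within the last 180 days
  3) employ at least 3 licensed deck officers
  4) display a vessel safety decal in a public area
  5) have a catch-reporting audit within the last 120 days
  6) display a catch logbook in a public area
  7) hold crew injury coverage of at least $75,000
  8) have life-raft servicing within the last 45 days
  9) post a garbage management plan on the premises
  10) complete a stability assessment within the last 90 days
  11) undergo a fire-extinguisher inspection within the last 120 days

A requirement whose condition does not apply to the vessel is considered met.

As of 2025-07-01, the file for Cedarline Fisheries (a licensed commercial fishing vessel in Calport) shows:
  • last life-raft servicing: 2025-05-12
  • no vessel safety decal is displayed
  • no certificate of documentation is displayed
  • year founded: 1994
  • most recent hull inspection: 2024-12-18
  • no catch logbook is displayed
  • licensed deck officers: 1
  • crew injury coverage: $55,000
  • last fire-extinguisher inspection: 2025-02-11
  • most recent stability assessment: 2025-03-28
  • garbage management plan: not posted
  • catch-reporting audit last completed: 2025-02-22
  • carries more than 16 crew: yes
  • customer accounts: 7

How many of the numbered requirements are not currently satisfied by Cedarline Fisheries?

11

1. condition 'carries more than 16 crew' holds; certificate of documentation absent → not met
2. hull inspection 195 days ago vs limit 180 → not met
3. licensed deck officers 1 < 3 → not met
4. vessel safety decal absent → not met
5. catch-reporting audit 129 days ago vs limit 120 → not met
6. catch logbook absent → not met
7. crew injury coverage $55,000 < $75,000 → not met
8. life-raft servicing 50 days ago vs limit 45 → not met
9. garbage management plan absent → not met
10. stability assessment 95 days ago vs limit 90 → not met
11. fire-extinguisher inspection 140 days ago vs limit 120 → not met
Not met: 11 of 11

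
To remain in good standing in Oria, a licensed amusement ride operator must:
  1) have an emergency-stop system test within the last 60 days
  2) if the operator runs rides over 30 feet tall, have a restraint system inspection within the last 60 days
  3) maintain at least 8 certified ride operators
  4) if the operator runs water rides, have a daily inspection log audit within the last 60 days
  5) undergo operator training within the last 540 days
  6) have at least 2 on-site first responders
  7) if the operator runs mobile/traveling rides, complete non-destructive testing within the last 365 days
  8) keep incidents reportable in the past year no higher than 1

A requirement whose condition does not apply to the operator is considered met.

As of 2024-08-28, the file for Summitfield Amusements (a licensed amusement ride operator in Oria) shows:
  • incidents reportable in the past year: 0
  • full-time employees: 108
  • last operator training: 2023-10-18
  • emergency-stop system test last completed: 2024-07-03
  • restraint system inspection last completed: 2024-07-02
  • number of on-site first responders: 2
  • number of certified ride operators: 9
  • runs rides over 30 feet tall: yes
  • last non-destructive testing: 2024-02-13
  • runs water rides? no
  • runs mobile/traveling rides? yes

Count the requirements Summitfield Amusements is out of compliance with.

1. emergency-stop system test 56 days ago vs limit 60 → met
2. condition 'runs rides over 30 feet tall' holds; restraint system inspection 57 days ago vs limit 60 → met
3. certified ride operators 9 ≥ 8 → met
4. condition 'runs water rides' does not hold → requirement n/a → met
5. operator training 315 days ago vs limit 540 → met
6. on-site first responders 2 ≥ 2 → met
7. condition 'runs mobile/traveling rides' holds; non-destructive testing 197 days ago vs limit 365 → met
8. incidents reportable in the past year 0 ≤ 1 → met
Not met: 0 of 8

0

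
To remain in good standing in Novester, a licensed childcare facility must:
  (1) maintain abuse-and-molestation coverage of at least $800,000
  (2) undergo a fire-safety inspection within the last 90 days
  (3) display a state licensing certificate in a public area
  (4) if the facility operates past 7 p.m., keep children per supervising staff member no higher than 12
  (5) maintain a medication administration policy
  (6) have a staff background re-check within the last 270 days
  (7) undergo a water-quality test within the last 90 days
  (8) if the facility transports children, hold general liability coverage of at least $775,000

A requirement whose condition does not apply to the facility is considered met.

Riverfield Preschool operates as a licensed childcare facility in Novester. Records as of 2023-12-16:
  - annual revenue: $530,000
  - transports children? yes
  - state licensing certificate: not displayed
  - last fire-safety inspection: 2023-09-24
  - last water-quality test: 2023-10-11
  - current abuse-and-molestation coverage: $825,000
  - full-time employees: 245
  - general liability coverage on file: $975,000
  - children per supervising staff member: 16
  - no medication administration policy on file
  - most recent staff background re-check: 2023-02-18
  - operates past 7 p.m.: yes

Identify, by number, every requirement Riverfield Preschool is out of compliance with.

1. abuse-and-molestation coverage $825,000 ≥ $800,000 → met
2. fire-safety inspection 83 days ago vs limit 90 → met
3. state licensing certificate absent → not met
4. condition 'operates past 7 p.m.' holds; children per supervising staff member 16 > 12 → not met
5. medication administration policy absent → not met
6. staff background re-check 301 days ago vs limit 270 → not met
7. water-quality test 66 days ago vs limit 90 → met
8. condition 'transports children' holds; general liability coverage $975,000 ≥ $775,000 → met
Not met: 3, 4, 5, 6

3, 4, 5, 6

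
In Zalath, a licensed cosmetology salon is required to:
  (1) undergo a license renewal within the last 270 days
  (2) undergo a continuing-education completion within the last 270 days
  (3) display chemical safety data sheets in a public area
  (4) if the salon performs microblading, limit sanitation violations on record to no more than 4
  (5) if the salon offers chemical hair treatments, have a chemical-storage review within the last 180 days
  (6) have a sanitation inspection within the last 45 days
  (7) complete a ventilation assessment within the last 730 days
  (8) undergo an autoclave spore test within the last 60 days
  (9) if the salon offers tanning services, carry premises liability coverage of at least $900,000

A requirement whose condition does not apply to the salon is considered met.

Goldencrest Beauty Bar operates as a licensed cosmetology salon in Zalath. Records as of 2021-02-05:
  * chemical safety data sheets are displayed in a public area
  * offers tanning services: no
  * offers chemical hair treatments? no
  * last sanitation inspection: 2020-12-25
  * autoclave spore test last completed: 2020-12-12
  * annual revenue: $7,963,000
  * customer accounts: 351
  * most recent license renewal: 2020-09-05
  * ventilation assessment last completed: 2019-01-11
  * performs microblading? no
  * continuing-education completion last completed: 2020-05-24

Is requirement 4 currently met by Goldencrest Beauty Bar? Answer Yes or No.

Yes

4. condition 'performs microblading' does not hold → requirement n/a → met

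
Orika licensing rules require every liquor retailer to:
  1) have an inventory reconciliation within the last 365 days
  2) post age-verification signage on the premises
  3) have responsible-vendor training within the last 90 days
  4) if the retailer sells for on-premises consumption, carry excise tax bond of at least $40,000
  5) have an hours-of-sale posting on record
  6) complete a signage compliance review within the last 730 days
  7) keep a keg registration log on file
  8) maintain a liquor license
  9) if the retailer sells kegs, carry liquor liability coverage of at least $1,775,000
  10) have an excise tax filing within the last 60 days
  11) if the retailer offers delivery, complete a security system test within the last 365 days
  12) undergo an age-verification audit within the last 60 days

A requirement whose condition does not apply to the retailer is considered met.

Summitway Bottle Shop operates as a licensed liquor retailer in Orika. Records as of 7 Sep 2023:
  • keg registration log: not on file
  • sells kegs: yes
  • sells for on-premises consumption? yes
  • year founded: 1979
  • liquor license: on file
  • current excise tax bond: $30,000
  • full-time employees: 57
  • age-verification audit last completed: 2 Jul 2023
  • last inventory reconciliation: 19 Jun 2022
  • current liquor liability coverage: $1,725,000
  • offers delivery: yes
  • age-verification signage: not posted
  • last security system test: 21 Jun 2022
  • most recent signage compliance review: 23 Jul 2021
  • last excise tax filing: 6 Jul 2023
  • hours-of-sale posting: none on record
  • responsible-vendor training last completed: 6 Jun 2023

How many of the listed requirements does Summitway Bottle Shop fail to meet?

11

1. inventory reconciliation 445 days ago vs limit 365 → not met
2. age-verification signage absent → not met
3. responsible-vendor training 93 days ago vs limit 90 → not met
4. condition 'sells for on-premises consumption' holds; excise tax bond $30,000 < $40,000 → not met
5. hours-of-sale posting absent → not met
6. signage compliance review 776 days ago vs limit 730 → not met
7. keg registration log absent → not met
8. liquor license present → met
9. condition 'sells kegs' holds; liquor liability coverage $1,725,000 < $1,775,000 → not met
10. excise tax filing 63 days ago vs limit 60 → not met
11. condition 'offers delivery' holds; security system test 443 days ago vs limit 365 → not met
12. age-verification audit 67 days ago vs limit 60 → not met
Not met: 11 of 12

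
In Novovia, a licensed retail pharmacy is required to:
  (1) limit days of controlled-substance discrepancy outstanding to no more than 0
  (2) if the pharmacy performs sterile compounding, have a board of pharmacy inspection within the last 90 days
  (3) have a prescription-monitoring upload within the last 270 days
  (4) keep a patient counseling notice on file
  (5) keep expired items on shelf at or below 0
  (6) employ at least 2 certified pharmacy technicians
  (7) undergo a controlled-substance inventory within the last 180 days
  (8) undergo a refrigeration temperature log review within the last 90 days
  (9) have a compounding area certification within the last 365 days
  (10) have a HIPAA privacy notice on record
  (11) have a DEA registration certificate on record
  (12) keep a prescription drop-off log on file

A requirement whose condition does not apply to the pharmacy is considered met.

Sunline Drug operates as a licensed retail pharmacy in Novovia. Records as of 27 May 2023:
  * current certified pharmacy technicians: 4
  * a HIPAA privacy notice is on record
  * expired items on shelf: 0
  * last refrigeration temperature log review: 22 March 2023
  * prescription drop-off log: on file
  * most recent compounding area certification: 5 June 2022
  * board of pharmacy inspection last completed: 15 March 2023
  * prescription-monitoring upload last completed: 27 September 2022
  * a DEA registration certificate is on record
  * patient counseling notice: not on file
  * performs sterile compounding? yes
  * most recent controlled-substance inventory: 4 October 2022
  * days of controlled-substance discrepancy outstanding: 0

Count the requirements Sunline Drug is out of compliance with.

2

1. days of controlled-substance discrepancy outstanding 0 ≤ 0 → met
2. condition 'performs sterile compounding' holds; board of pharmacy inspection 73 days ago vs limit 90 → met
3. prescription-monitoring upload 242 days ago vs limit 270 → met
4. patient counseling notice absent → not met
5. expired items on shelf 0 ≤ 0 → met
6. certified pharmacy technicians 4 ≥ 2 → met
7. controlled-substance inventory 235 days ago vs limit 180 → not met
8. refrigeration temperature log review 66 days ago vs limit 90 → met
9. compounding area certification 356 days ago vs limit 365 → met
10. HIPAA privacy notice present → met
11. DEA registration certificate present → met
12. prescription drop-off log present → met
Not met: 2 of 12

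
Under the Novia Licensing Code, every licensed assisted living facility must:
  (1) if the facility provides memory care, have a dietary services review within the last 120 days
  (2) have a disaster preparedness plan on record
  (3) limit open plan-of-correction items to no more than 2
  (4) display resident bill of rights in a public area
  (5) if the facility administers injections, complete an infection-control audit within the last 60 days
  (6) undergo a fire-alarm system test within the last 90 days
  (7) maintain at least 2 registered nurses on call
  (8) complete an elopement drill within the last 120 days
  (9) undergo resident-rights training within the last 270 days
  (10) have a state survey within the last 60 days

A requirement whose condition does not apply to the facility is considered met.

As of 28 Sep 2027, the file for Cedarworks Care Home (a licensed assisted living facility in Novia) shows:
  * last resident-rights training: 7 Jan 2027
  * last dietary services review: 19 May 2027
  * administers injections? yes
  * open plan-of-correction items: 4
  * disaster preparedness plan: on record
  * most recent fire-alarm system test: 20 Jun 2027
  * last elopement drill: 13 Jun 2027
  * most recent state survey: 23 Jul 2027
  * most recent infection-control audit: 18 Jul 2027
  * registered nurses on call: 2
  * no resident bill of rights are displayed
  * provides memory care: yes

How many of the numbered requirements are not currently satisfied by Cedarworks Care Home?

1. condition 'provides memory care' holds; dietary services review 132 days ago vs limit 120 → not met
2. disaster preparedness plan present → met
3. open plan-of-correction items 4 > 2 → not met
4. resident bill of rights absent → not met
5. condition 'administers injections' holds; infection-control audit 72 days ago vs limit 60 → not met
6. fire-alarm system test 100 days ago vs limit 90 → not met
7. registered nurses on call 2 ≥ 2 → met
8. elopement drill 107 days ago vs limit 120 → met
9. resident-rights training 264 days ago vs limit 270 → met
10. state survey 67 days ago vs limit 60 → not met
Not met: 6 of 10

6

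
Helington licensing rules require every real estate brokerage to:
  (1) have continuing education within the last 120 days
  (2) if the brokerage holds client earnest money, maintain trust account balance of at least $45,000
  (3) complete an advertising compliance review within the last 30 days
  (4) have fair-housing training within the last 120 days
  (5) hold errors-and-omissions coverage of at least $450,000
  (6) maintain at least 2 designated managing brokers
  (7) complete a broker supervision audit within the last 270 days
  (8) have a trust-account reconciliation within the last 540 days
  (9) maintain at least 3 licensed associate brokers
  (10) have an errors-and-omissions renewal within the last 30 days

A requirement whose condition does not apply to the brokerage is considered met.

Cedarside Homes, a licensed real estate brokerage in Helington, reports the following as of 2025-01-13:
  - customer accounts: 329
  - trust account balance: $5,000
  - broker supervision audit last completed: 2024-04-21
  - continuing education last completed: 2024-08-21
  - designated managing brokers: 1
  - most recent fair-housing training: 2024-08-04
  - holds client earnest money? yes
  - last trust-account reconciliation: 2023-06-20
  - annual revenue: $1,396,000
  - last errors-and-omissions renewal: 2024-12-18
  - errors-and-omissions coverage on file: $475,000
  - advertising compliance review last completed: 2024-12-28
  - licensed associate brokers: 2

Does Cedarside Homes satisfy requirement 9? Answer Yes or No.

No

9. licensed associate brokers 2 < 3 → not met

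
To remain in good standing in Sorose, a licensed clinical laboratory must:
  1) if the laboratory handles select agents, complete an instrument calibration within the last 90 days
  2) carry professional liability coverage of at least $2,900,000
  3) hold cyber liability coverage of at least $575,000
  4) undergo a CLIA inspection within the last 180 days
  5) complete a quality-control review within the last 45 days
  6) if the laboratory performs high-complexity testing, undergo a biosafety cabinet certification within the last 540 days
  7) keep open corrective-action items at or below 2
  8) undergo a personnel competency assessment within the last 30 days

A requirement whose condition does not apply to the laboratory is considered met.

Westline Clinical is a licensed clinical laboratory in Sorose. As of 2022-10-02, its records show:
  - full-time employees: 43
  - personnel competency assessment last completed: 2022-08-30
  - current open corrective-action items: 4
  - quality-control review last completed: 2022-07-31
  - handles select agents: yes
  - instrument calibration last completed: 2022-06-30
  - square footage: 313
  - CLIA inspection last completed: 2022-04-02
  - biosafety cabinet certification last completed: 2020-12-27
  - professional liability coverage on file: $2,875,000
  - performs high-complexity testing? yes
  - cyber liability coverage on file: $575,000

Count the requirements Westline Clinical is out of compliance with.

7

1. condition 'handles select agents' holds; instrument calibration 94 days ago vs limit 90 → not met
2. professional liability coverage $2,875,000 < $2,900,000 → not met
3. cyber liability coverage $575,000 ≥ $575,000 → met
4. CLIA inspection 183 days ago vs limit 180 → not met
5. quality-control review 63 days ago vs limit 45 → not met
6. condition 'performs high-complexity testing' holds; biosafety cabinet certification 644 days ago vs limit 540 → not met
7. open corrective-action items 4 > 2 → not met
8. personnel competency assessment 33 days ago vs limit 30 → not met
Not met: 7 of 8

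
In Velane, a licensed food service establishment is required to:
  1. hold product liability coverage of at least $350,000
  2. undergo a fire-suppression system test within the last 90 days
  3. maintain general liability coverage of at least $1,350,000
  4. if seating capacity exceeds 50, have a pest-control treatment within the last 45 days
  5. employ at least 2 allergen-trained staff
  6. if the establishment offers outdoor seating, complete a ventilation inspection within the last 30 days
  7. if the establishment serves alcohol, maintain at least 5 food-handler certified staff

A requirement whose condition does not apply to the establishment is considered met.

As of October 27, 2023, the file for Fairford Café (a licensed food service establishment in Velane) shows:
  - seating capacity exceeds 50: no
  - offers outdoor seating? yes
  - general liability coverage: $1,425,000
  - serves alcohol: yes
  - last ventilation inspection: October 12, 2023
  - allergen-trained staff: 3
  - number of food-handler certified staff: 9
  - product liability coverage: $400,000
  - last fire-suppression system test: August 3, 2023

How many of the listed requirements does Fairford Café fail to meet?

1. product liability coverage $400,000 ≥ $350,000 → met
2. fire-suppression system test 85 days ago vs limit 90 → met
3. general liability coverage $1,425,000 ≥ $1,350,000 → met
4. condition 'seating capacity exceeds 50' does not hold → requirement n/a → met
5. allergen-trained staff 3 ≥ 2 → met
6. condition 'offers outdoor seating' holds; ventilation inspection 15 days ago vs limit 30 → met
7. condition 'serves alcohol' holds; food-handler certified staff 9 ≥ 5 → met
Not met: 0 of 7

0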